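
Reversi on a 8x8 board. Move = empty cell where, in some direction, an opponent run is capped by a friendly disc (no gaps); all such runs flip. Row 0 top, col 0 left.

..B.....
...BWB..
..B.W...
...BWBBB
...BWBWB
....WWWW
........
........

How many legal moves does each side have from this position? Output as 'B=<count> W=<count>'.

-- B to move --
(0,3): no bracket -> illegal
(0,4): no bracket -> illegal
(0,5): no bracket -> illegal
(2,3): flips 1 -> legal
(2,5): flips 1 -> legal
(5,3): flips 1 -> legal
(6,3): flips 1 -> legal
(6,4): flips 2 -> legal
(6,5): flips 3 -> legal
(6,6): flips 4 -> legal
(6,7): flips 2 -> legal
B mobility = 8
-- W to move --
(0,1): no bracket -> illegal
(0,3): no bracket -> illegal
(0,4): no bracket -> illegal
(0,5): no bracket -> illegal
(0,6): flips 1 -> legal
(1,1): flips 2 -> legal
(1,2): flips 1 -> legal
(1,6): flips 1 -> legal
(2,1): no bracket -> illegal
(2,3): no bracket -> illegal
(2,5): flips 2 -> legal
(2,6): flips 2 -> legal
(2,7): flips 4 -> legal
(3,1): no bracket -> illegal
(3,2): flips 2 -> legal
(4,2): flips 2 -> legal
(5,2): flips 1 -> legal
(5,3): no bracket -> illegal
W mobility = 10

Answer: B=8 W=10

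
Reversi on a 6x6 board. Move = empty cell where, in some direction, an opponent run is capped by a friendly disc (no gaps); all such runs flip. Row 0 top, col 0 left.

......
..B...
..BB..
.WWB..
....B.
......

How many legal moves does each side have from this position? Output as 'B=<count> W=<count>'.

-- B to move --
(2,0): no bracket -> illegal
(2,1): no bracket -> illegal
(3,0): flips 2 -> legal
(4,0): flips 1 -> legal
(4,1): flips 1 -> legal
(4,2): flips 1 -> legal
(4,3): no bracket -> illegal
B mobility = 4
-- W to move --
(0,1): no bracket -> illegal
(0,2): flips 2 -> legal
(0,3): no bracket -> illegal
(1,1): no bracket -> illegal
(1,3): flips 1 -> legal
(1,4): flips 1 -> legal
(2,1): no bracket -> illegal
(2,4): no bracket -> illegal
(3,4): flips 1 -> legal
(3,5): no bracket -> illegal
(4,2): no bracket -> illegal
(4,3): no bracket -> illegal
(4,5): no bracket -> illegal
(5,3): no bracket -> illegal
(5,4): no bracket -> illegal
(5,5): no bracket -> illegal
W mobility = 4

Answer: B=4 W=4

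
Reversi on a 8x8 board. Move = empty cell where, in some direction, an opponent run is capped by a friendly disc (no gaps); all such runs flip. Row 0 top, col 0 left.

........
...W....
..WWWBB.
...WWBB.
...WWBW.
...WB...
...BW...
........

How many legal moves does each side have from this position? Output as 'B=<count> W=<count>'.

-- B to move --
(0,2): flips 2 -> legal
(0,3): flips 5 -> legal
(0,4): no bracket -> illegal
(1,1): no bracket -> illegal
(1,2): flips 2 -> legal
(1,4): flips 3 -> legal
(1,5): no bracket -> illegal
(2,1): flips 3 -> legal
(3,1): no bracket -> illegal
(3,2): flips 3 -> legal
(3,7): no bracket -> illegal
(4,2): flips 2 -> legal
(4,7): flips 1 -> legal
(5,2): flips 3 -> legal
(5,5): no bracket -> illegal
(5,6): flips 1 -> legal
(5,7): flips 1 -> legal
(6,2): flips 2 -> legal
(6,5): flips 1 -> legal
(7,3): no bracket -> illegal
(7,4): flips 1 -> legal
(7,5): no bracket -> illegal
B mobility = 14
-- W to move --
(1,4): no bracket -> illegal
(1,5): no bracket -> illegal
(1,6): flips 3 -> legal
(1,7): flips 2 -> legal
(2,7): flips 2 -> legal
(3,7): flips 2 -> legal
(4,7): no bracket -> illegal
(5,2): no bracket -> illegal
(5,5): flips 1 -> legal
(5,6): flips 1 -> legal
(6,2): flips 1 -> legal
(6,5): flips 1 -> legal
(7,2): no bracket -> illegal
(7,3): flips 1 -> legal
(7,4): no bracket -> illegal
W mobility = 9

Answer: B=14 W=9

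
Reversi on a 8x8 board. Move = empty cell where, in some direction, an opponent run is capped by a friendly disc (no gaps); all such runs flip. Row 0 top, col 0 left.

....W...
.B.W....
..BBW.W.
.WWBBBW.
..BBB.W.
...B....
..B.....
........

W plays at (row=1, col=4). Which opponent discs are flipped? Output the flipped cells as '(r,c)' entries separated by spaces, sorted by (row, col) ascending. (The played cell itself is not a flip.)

Dir NW: first cell '.' (not opp) -> no flip
Dir N: first cell 'W' (not opp) -> no flip
Dir NE: first cell '.' (not opp) -> no flip
Dir W: first cell 'W' (not opp) -> no flip
Dir E: first cell '.' (not opp) -> no flip
Dir SW: opp run (2,3) capped by W -> flip
Dir S: first cell 'W' (not opp) -> no flip
Dir SE: first cell '.' (not opp) -> no flip

Answer: (2,3)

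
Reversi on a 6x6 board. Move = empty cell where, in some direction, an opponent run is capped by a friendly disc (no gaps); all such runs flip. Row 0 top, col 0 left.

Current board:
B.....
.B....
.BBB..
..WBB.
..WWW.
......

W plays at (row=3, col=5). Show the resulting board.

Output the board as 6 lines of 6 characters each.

Place W at (3,5); scan 8 dirs for brackets.
Dir NW: first cell '.' (not opp) -> no flip
Dir N: first cell '.' (not opp) -> no flip
Dir NE: edge -> no flip
Dir W: opp run (3,4) (3,3) capped by W -> flip
Dir E: edge -> no flip
Dir SW: first cell 'W' (not opp) -> no flip
Dir S: first cell '.' (not opp) -> no flip
Dir SE: edge -> no flip
All flips: (3,3) (3,4)

Answer: B.....
.B....
.BBB..
..WWWW
..WWW.
......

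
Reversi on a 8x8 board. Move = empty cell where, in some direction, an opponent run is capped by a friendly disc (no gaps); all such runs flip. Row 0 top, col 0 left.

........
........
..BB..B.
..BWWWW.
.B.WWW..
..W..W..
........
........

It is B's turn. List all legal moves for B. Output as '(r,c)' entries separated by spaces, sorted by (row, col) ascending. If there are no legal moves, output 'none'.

Answer: (3,7) (4,6) (5,3) (5,4) (5,6) (6,3) (6,6)

Derivation:
(2,4): no bracket -> illegal
(2,5): no bracket -> illegal
(2,7): no bracket -> illegal
(3,7): flips 4 -> legal
(4,2): no bracket -> illegal
(4,6): flips 1 -> legal
(4,7): no bracket -> illegal
(5,1): no bracket -> illegal
(5,3): flips 4 -> legal
(5,4): flips 1 -> legal
(5,6): flips 2 -> legal
(6,1): no bracket -> illegal
(6,2): no bracket -> illegal
(6,3): flips 1 -> legal
(6,4): no bracket -> illegal
(6,5): no bracket -> illegal
(6,6): flips 3 -> legal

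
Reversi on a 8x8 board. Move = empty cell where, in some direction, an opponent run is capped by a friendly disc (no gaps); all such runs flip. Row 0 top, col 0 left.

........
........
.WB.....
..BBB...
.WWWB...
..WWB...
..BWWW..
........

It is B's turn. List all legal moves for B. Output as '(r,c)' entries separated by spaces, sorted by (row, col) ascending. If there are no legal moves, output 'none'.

(1,0): flips 1 -> legal
(1,1): no bracket -> illegal
(1,2): no bracket -> illegal
(2,0): flips 1 -> legal
(3,0): no bracket -> illegal
(3,1): no bracket -> illegal
(4,0): flips 3 -> legal
(5,0): flips 1 -> legal
(5,1): flips 3 -> legal
(5,5): no bracket -> illegal
(5,6): no bracket -> illegal
(6,1): flips 2 -> legal
(6,6): flips 3 -> legal
(7,2): flips 1 -> legal
(7,3): flips 3 -> legal
(7,4): flips 1 -> legal
(7,5): no bracket -> illegal
(7,6): flips 1 -> legal

Answer: (1,0) (2,0) (4,0) (5,0) (5,1) (6,1) (6,6) (7,2) (7,3) (7,4) (7,6)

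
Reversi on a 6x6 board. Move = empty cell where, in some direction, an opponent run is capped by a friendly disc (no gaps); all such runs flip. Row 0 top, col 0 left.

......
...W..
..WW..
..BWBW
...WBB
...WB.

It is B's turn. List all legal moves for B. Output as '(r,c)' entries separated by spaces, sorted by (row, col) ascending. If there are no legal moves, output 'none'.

Answer: (1,1) (1,2) (1,4) (2,5) (4,2) (5,2)

Derivation:
(0,2): no bracket -> illegal
(0,3): no bracket -> illegal
(0,4): no bracket -> illegal
(1,1): flips 2 -> legal
(1,2): flips 2 -> legal
(1,4): flips 1 -> legal
(2,1): no bracket -> illegal
(2,4): no bracket -> illegal
(2,5): flips 1 -> legal
(3,1): no bracket -> illegal
(4,2): flips 1 -> legal
(5,2): flips 2 -> legal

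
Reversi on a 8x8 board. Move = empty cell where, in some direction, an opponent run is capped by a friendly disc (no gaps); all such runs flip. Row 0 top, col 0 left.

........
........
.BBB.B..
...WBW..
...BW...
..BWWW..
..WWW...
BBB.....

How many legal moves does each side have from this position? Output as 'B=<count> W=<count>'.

-- B to move --
(2,4): no bracket -> illegal
(2,6): flips 4 -> legal
(3,2): flips 1 -> legal
(3,6): flips 1 -> legal
(4,2): no bracket -> illegal
(4,5): flips 4 -> legal
(4,6): no bracket -> illegal
(5,1): no bracket -> illegal
(5,6): flips 3 -> legal
(6,1): no bracket -> illegal
(6,5): flips 1 -> legal
(6,6): flips 3 -> legal
(7,3): flips 2 -> legal
(7,4): flips 4 -> legal
(7,5): no bracket -> illegal
B mobility = 9
-- W to move --
(1,0): no bracket -> illegal
(1,1): flips 1 -> legal
(1,2): no bracket -> illegal
(1,3): flips 1 -> legal
(1,4): no bracket -> illegal
(1,5): flips 1 -> legal
(1,6): no bracket -> illegal
(2,0): no bracket -> illegal
(2,4): flips 1 -> legal
(2,6): no bracket -> illegal
(3,0): no bracket -> illegal
(3,1): no bracket -> illegal
(3,2): flips 1 -> legal
(3,6): no bracket -> illegal
(4,1): flips 1 -> legal
(4,2): flips 2 -> legal
(4,5): no bracket -> illegal
(5,1): flips 1 -> legal
(6,0): no bracket -> illegal
(6,1): no bracket -> illegal
(7,3): no bracket -> illegal
W mobility = 8

Answer: B=9 W=8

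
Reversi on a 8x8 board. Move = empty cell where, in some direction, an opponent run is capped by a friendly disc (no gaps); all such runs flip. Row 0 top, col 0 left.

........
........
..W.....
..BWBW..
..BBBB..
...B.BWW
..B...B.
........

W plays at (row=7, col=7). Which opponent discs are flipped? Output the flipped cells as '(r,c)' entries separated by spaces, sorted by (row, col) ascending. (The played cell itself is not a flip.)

Dir NW: opp run (6,6) (5,5) (4,4) capped by W -> flip
Dir N: first cell '.' (not opp) -> no flip
Dir NE: edge -> no flip
Dir W: first cell '.' (not opp) -> no flip
Dir E: edge -> no flip
Dir SW: edge -> no flip
Dir S: edge -> no flip
Dir SE: edge -> no flip

Answer: (4,4) (5,5) (6,6)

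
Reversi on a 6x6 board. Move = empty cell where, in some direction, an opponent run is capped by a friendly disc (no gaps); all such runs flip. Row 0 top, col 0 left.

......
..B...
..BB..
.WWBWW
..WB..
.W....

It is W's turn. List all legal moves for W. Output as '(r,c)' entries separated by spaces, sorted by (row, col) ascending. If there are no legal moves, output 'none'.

Answer: (0,1) (0,2) (1,3) (1,4) (2,4) (4,4) (5,2) (5,4)

Derivation:
(0,1): flips 2 -> legal
(0,2): flips 2 -> legal
(0,3): no bracket -> illegal
(1,1): no bracket -> illegal
(1,3): flips 1 -> legal
(1,4): flips 1 -> legal
(2,1): no bracket -> illegal
(2,4): flips 1 -> legal
(4,4): flips 1 -> legal
(5,2): flips 1 -> legal
(5,3): no bracket -> illegal
(5,4): flips 1 -> legal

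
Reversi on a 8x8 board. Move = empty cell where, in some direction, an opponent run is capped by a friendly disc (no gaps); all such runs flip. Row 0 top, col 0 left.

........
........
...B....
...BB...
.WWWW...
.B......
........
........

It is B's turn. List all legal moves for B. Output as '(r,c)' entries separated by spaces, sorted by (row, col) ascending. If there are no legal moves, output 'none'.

(3,0): no bracket -> illegal
(3,1): flips 1 -> legal
(3,2): no bracket -> illegal
(3,5): no bracket -> illegal
(4,0): no bracket -> illegal
(4,5): no bracket -> illegal
(5,0): no bracket -> illegal
(5,2): flips 1 -> legal
(5,3): flips 1 -> legal
(5,4): flips 1 -> legal
(5,5): flips 1 -> legal

Answer: (3,1) (5,2) (5,3) (5,4) (5,5)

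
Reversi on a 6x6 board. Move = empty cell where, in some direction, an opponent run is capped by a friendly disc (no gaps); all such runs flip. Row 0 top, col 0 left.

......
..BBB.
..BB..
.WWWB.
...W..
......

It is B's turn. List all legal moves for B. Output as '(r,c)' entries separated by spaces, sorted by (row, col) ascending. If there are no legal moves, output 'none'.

(2,0): no bracket -> illegal
(2,1): no bracket -> illegal
(2,4): no bracket -> illegal
(3,0): flips 3 -> legal
(4,0): flips 1 -> legal
(4,1): flips 1 -> legal
(4,2): flips 1 -> legal
(4,4): flips 1 -> legal
(5,2): flips 1 -> legal
(5,3): flips 2 -> legal
(5,4): no bracket -> illegal

Answer: (3,0) (4,0) (4,1) (4,2) (4,4) (5,2) (5,3)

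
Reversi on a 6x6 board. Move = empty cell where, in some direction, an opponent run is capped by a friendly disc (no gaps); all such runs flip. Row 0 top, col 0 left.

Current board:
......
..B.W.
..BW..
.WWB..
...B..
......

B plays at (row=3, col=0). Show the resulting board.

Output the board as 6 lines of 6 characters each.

Answer: ......
..B.W.
..BW..
BBBB..
...B..
......

Derivation:
Place B at (3,0); scan 8 dirs for brackets.
Dir NW: edge -> no flip
Dir N: first cell '.' (not opp) -> no flip
Dir NE: first cell '.' (not opp) -> no flip
Dir W: edge -> no flip
Dir E: opp run (3,1) (3,2) capped by B -> flip
Dir SW: edge -> no flip
Dir S: first cell '.' (not opp) -> no flip
Dir SE: first cell '.' (not opp) -> no flip
All flips: (3,1) (3,2)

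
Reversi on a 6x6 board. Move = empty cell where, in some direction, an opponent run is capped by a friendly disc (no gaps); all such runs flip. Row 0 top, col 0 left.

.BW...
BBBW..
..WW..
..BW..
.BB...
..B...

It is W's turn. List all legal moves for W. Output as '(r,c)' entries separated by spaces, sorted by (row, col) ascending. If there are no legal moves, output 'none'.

(0,0): flips 2 -> legal
(0,3): no bracket -> illegal
(2,0): flips 1 -> legal
(2,1): no bracket -> illegal
(3,0): no bracket -> illegal
(3,1): flips 1 -> legal
(4,0): no bracket -> illegal
(4,3): no bracket -> illegal
(5,0): flips 2 -> legal
(5,1): flips 1 -> legal
(5,3): no bracket -> illegal

Answer: (0,0) (2,0) (3,1) (5,0) (5,1)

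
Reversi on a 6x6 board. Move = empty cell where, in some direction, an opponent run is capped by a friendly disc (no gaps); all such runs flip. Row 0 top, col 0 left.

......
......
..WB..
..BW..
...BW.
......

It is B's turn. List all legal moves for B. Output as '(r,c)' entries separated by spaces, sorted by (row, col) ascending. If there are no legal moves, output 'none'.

(1,1): no bracket -> illegal
(1,2): flips 1 -> legal
(1,3): no bracket -> illegal
(2,1): flips 1 -> legal
(2,4): no bracket -> illegal
(3,1): no bracket -> illegal
(3,4): flips 1 -> legal
(3,5): no bracket -> illegal
(4,2): no bracket -> illegal
(4,5): flips 1 -> legal
(5,3): no bracket -> illegal
(5,4): no bracket -> illegal
(5,5): no bracket -> illegal

Answer: (1,2) (2,1) (3,4) (4,5)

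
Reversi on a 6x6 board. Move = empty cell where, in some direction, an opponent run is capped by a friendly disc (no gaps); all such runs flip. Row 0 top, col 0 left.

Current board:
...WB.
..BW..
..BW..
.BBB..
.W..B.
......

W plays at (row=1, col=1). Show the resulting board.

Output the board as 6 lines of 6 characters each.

Answer: ...WB.
.WWW..
..BW..
.BBB..
.W..B.
......

Derivation:
Place W at (1,1); scan 8 dirs for brackets.
Dir NW: first cell '.' (not opp) -> no flip
Dir N: first cell '.' (not opp) -> no flip
Dir NE: first cell '.' (not opp) -> no flip
Dir W: first cell '.' (not opp) -> no flip
Dir E: opp run (1,2) capped by W -> flip
Dir SW: first cell '.' (not opp) -> no flip
Dir S: first cell '.' (not opp) -> no flip
Dir SE: opp run (2,2) (3,3) (4,4), next='.' -> no flip
All flips: (1,2)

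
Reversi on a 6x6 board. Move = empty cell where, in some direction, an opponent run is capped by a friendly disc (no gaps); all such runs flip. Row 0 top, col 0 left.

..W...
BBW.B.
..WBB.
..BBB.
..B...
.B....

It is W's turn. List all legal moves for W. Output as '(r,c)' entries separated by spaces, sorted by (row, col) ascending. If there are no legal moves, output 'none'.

Answer: (0,0) (2,0) (2,5) (4,4) (4,5) (5,2)

Derivation:
(0,0): flips 1 -> legal
(0,1): no bracket -> illegal
(0,3): no bracket -> illegal
(0,4): no bracket -> illegal
(0,5): no bracket -> illegal
(1,3): no bracket -> illegal
(1,5): no bracket -> illegal
(2,0): flips 1 -> legal
(2,1): no bracket -> illegal
(2,5): flips 2 -> legal
(3,1): no bracket -> illegal
(3,5): no bracket -> illegal
(4,0): no bracket -> illegal
(4,1): no bracket -> illegal
(4,3): no bracket -> illegal
(4,4): flips 1 -> legal
(4,5): flips 2 -> legal
(5,0): no bracket -> illegal
(5,2): flips 2 -> legal
(5,3): no bracket -> illegal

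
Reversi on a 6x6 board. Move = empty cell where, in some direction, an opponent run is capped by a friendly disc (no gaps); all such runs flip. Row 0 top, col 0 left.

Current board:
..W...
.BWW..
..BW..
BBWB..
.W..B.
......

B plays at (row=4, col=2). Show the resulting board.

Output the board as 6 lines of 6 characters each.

Answer: ..W...
.BWW..
..BW..
BBBB..
.WB.B.
......

Derivation:
Place B at (4,2); scan 8 dirs for brackets.
Dir NW: first cell 'B' (not opp) -> no flip
Dir N: opp run (3,2) capped by B -> flip
Dir NE: first cell 'B' (not opp) -> no flip
Dir W: opp run (4,1), next='.' -> no flip
Dir E: first cell '.' (not opp) -> no flip
Dir SW: first cell '.' (not opp) -> no flip
Dir S: first cell '.' (not opp) -> no flip
Dir SE: first cell '.' (not opp) -> no flip
All flips: (3,2)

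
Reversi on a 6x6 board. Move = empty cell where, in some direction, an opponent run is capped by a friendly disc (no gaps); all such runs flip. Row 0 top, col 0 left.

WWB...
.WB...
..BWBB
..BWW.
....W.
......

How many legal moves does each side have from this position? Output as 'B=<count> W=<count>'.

-- B to move --
(1,0): flips 1 -> legal
(1,3): no bracket -> illegal
(1,4): flips 1 -> legal
(2,0): flips 1 -> legal
(2,1): no bracket -> illegal
(3,5): flips 2 -> legal
(4,2): flips 1 -> legal
(4,3): flips 1 -> legal
(4,5): flips 2 -> legal
(5,3): no bracket -> illegal
(5,4): flips 2 -> legal
(5,5): flips 2 -> legal
B mobility = 9
-- W to move --
(0,3): flips 1 -> legal
(1,3): flips 1 -> legal
(1,4): flips 1 -> legal
(1,5): flips 1 -> legal
(2,1): flips 1 -> legal
(3,1): flips 1 -> legal
(3,5): no bracket -> illegal
(4,1): flips 1 -> legal
(4,2): no bracket -> illegal
(4,3): no bracket -> illegal
W mobility = 7

Answer: B=9 W=7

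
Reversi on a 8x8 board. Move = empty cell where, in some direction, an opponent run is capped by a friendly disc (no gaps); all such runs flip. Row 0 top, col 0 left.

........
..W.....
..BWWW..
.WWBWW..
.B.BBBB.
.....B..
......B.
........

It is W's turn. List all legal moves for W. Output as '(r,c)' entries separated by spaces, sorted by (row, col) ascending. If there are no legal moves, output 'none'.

Answer: (1,3) (2,1) (4,2) (5,0) (5,1) (5,2) (5,3) (5,4) (5,6) (5,7) (6,5)

Derivation:
(1,1): no bracket -> illegal
(1,3): flips 1 -> legal
(2,1): flips 1 -> legal
(3,0): no bracket -> illegal
(3,6): no bracket -> illegal
(3,7): no bracket -> illegal
(4,0): no bracket -> illegal
(4,2): flips 1 -> legal
(4,7): no bracket -> illegal
(5,0): flips 1 -> legal
(5,1): flips 1 -> legal
(5,2): flips 1 -> legal
(5,3): flips 3 -> legal
(5,4): flips 2 -> legal
(5,6): flips 1 -> legal
(5,7): flips 1 -> legal
(6,4): no bracket -> illegal
(6,5): flips 2 -> legal
(6,7): no bracket -> illegal
(7,5): no bracket -> illegal
(7,6): no bracket -> illegal
(7,7): no bracket -> illegal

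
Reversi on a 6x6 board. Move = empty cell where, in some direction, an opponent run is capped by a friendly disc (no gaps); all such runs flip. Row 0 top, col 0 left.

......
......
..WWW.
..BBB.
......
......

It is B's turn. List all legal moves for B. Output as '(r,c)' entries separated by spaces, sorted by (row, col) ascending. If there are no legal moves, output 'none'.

(1,1): flips 1 -> legal
(1,2): flips 2 -> legal
(1,3): flips 1 -> legal
(1,4): flips 2 -> legal
(1,5): flips 1 -> legal
(2,1): no bracket -> illegal
(2,5): no bracket -> illegal
(3,1): no bracket -> illegal
(3,5): no bracket -> illegal

Answer: (1,1) (1,2) (1,3) (1,4) (1,5)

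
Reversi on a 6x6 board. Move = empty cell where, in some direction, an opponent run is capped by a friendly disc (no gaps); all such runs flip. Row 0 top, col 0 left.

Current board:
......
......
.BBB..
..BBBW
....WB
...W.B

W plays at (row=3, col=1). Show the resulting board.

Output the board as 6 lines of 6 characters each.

Answer: ......
......
.BBB..
.WWWWW
....WB
...W.B

Derivation:
Place W at (3,1); scan 8 dirs for brackets.
Dir NW: first cell '.' (not opp) -> no flip
Dir N: opp run (2,1), next='.' -> no flip
Dir NE: opp run (2,2), next='.' -> no flip
Dir W: first cell '.' (not opp) -> no flip
Dir E: opp run (3,2) (3,3) (3,4) capped by W -> flip
Dir SW: first cell '.' (not opp) -> no flip
Dir S: first cell '.' (not opp) -> no flip
Dir SE: first cell '.' (not opp) -> no flip
All flips: (3,2) (3,3) (3,4)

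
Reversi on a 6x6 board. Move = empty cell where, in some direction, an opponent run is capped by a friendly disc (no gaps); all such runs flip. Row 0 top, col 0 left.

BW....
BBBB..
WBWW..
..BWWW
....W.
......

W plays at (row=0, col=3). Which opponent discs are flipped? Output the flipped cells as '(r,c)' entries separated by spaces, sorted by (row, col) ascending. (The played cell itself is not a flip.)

Dir NW: edge -> no flip
Dir N: edge -> no flip
Dir NE: edge -> no flip
Dir W: first cell '.' (not opp) -> no flip
Dir E: first cell '.' (not opp) -> no flip
Dir SW: opp run (1,2) (2,1), next='.' -> no flip
Dir S: opp run (1,3) capped by W -> flip
Dir SE: first cell '.' (not opp) -> no flip

Answer: (1,3)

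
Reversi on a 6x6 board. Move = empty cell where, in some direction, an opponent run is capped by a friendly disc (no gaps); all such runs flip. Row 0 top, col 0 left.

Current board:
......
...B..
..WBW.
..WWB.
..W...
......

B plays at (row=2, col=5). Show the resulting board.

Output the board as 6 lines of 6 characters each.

Answer: ......
...B..
..WBBB
..WWB.
..W...
......

Derivation:
Place B at (2,5); scan 8 dirs for brackets.
Dir NW: first cell '.' (not opp) -> no flip
Dir N: first cell '.' (not opp) -> no flip
Dir NE: edge -> no flip
Dir W: opp run (2,4) capped by B -> flip
Dir E: edge -> no flip
Dir SW: first cell 'B' (not opp) -> no flip
Dir S: first cell '.' (not opp) -> no flip
Dir SE: edge -> no flip
All flips: (2,4)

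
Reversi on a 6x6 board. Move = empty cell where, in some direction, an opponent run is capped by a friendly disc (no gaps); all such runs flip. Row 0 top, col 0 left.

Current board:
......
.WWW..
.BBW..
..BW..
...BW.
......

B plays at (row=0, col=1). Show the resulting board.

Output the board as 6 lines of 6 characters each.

Place B at (0,1); scan 8 dirs for brackets.
Dir NW: edge -> no flip
Dir N: edge -> no flip
Dir NE: edge -> no flip
Dir W: first cell '.' (not opp) -> no flip
Dir E: first cell '.' (not opp) -> no flip
Dir SW: first cell '.' (not opp) -> no flip
Dir S: opp run (1,1) capped by B -> flip
Dir SE: opp run (1,2) (2,3), next='.' -> no flip
All flips: (1,1)

Answer: .B....
.BWW..
.BBW..
..BW..
...BW.
......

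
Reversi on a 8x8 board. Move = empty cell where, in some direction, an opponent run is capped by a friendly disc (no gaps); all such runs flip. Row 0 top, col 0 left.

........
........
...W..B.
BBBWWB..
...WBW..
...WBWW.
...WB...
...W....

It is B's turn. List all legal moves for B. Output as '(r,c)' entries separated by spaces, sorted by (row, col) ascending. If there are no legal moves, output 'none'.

Answer: (1,4) (2,2) (2,4) (3,6) (4,2) (4,6) (5,2) (5,7) (6,2) (6,5) (6,6) (7,2)

Derivation:
(1,2): no bracket -> illegal
(1,3): no bracket -> illegal
(1,4): flips 1 -> legal
(2,2): flips 1 -> legal
(2,4): flips 1 -> legal
(2,5): no bracket -> illegal
(3,6): flips 1 -> legal
(4,2): flips 2 -> legal
(4,6): flips 2 -> legal
(4,7): no bracket -> illegal
(5,2): flips 1 -> legal
(5,7): flips 2 -> legal
(6,2): flips 2 -> legal
(6,5): flips 2 -> legal
(6,6): flips 1 -> legal
(6,7): no bracket -> illegal
(7,2): flips 1 -> legal
(7,4): no bracket -> illegal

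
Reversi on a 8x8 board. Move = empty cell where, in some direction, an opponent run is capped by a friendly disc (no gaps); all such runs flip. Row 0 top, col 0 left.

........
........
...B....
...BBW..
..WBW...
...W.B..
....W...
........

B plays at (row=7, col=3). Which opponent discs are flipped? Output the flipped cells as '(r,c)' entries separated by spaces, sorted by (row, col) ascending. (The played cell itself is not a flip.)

Dir NW: first cell '.' (not opp) -> no flip
Dir N: first cell '.' (not opp) -> no flip
Dir NE: opp run (6,4) capped by B -> flip
Dir W: first cell '.' (not opp) -> no flip
Dir E: first cell '.' (not opp) -> no flip
Dir SW: edge -> no flip
Dir S: edge -> no flip
Dir SE: edge -> no flip

Answer: (6,4)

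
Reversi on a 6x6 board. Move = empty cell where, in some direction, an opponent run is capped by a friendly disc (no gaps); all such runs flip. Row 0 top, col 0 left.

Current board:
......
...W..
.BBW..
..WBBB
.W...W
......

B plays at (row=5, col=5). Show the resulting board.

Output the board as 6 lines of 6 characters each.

Answer: ......
...W..
.BBW..
..WBBB
.W...B
.....B

Derivation:
Place B at (5,5); scan 8 dirs for brackets.
Dir NW: first cell '.' (not opp) -> no flip
Dir N: opp run (4,5) capped by B -> flip
Dir NE: edge -> no flip
Dir W: first cell '.' (not opp) -> no flip
Dir E: edge -> no flip
Dir SW: edge -> no flip
Dir S: edge -> no flip
Dir SE: edge -> no flip
All flips: (4,5)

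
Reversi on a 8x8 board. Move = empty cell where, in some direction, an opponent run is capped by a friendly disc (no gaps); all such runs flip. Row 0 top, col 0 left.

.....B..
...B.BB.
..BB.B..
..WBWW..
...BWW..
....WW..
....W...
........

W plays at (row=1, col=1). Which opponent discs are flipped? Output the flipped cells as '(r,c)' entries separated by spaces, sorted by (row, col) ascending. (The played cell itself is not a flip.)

Dir NW: first cell '.' (not opp) -> no flip
Dir N: first cell '.' (not opp) -> no flip
Dir NE: first cell '.' (not opp) -> no flip
Dir W: first cell '.' (not opp) -> no flip
Dir E: first cell '.' (not opp) -> no flip
Dir SW: first cell '.' (not opp) -> no flip
Dir S: first cell '.' (not opp) -> no flip
Dir SE: opp run (2,2) (3,3) capped by W -> flip

Answer: (2,2) (3,3)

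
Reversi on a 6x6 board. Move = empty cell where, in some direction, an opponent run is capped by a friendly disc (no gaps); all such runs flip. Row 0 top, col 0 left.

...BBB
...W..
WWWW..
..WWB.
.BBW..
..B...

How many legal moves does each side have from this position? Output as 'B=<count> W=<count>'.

-- B to move --
(0,2): no bracket -> illegal
(1,0): no bracket -> illegal
(1,1): no bracket -> illegal
(1,2): flips 3 -> legal
(1,4): flips 2 -> legal
(2,4): flips 1 -> legal
(3,0): no bracket -> illegal
(3,1): flips 4 -> legal
(4,4): flips 1 -> legal
(5,3): flips 4 -> legal
(5,4): no bracket -> illegal
B mobility = 6
-- W to move --
(0,2): no bracket -> illegal
(1,2): no bracket -> illegal
(1,4): no bracket -> illegal
(1,5): no bracket -> illegal
(2,4): no bracket -> illegal
(2,5): flips 1 -> legal
(3,0): no bracket -> illegal
(3,1): no bracket -> illegal
(3,5): flips 1 -> legal
(4,0): flips 2 -> legal
(4,4): no bracket -> illegal
(4,5): flips 1 -> legal
(5,0): flips 1 -> legal
(5,1): flips 1 -> legal
(5,3): no bracket -> illegal
W mobility = 6

Answer: B=6 W=6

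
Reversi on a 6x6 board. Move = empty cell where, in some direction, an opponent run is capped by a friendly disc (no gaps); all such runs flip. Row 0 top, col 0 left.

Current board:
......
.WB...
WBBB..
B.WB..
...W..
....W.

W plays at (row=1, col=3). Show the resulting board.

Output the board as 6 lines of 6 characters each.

Answer: ......
.WWW..
WBBW..
B.WW..
...W..
....W.

Derivation:
Place W at (1,3); scan 8 dirs for brackets.
Dir NW: first cell '.' (not opp) -> no flip
Dir N: first cell '.' (not opp) -> no flip
Dir NE: first cell '.' (not opp) -> no flip
Dir W: opp run (1,2) capped by W -> flip
Dir E: first cell '.' (not opp) -> no flip
Dir SW: opp run (2,2), next='.' -> no flip
Dir S: opp run (2,3) (3,3) capped by W -> flip
Dir SE: first cell '.' (not opp) -> no flip
All flips: (1,2) (2,3) (3,3)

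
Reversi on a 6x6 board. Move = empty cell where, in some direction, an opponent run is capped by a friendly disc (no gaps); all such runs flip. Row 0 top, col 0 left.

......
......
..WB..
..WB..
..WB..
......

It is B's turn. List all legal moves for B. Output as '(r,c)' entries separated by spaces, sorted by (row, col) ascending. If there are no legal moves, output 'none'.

(1,1): flips 1 -> legal
(1,2): no bracket -> illegal
(1,3): no bracket -> illegal
(2,1): flips 2 -> legal
(3,1): flips 1 -> legal
(4,1): flips 2 -> legal
(5,1): flips 1 -> legal
(5,2): no bracket -> illegal
(5,3): no bracket -> illegal

Answer: (1,1) (2,1) (3,1) (4,1) (5,1)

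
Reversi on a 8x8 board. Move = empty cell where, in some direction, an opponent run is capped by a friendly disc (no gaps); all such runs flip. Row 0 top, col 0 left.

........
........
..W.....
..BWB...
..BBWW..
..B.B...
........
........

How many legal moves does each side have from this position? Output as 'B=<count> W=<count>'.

Answer: B=6 W=10

Derivation:
-- B to move --
(1,1): no bracket -> illegal
(1,2): flips 1 -> legal
(1,3): no bracket -> illegal
(2,1): no bracket -> illegal
(2,3): flips 1 -> legal
(2,4): flips 1 -> legal
(3,1): no bracket -> illegal
(3,5): no bracket -> illegal
(3,6): flips 1 -> legal
(4,6): flips 2 -> legal
(5,3): no bracket -> illegal
(5,5): no bracket -> illegal
(5,6): flips 1 -> legal
B mobility = 6
-- W to move --
(2,1): no bracket -> illegal
(2,3): flips 1 -> legal
(2,4): flips 1 -> legal
(2,5): no bracket -> illegal
(3,1): flips 1 -> legal
(3,5): flips 1 -> legal
(4,1): flips 2 -> legal
(5,1): flips 1 -> legal
(5,3): flips 1 -> legal
(5,5): no bracket -> illegal
(6,1): no bracket -> illegal
(6,2): flips 3 -> legal
(6,3): flips 1 -> legal
(6,4): flips 1 -> legal
(6,5): no bracket -> illegal
W mobility = 10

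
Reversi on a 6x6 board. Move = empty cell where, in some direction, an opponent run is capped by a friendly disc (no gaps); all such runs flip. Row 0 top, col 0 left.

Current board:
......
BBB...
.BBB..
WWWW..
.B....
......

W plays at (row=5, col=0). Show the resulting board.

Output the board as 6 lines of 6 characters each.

Answer: ......
BBB...
.BBB..
WWWW..
.W....
W.....

Derivation:
Place W at (5,0); scan 8 dirs for brackets.
Dir NW: edge -> no flip
Dir N: first cell '.' (not opp) -> no flip
Dir NE: opp run (4,1) capped by W -> flip
Dir W: edge -> no flip
Dir E: first cell '.' (not opp) -> no flip
Dir SW: edge -> no flip
Dir S: edge -> no flip
Dir SE: edge -> no flip
All flips: (4,1)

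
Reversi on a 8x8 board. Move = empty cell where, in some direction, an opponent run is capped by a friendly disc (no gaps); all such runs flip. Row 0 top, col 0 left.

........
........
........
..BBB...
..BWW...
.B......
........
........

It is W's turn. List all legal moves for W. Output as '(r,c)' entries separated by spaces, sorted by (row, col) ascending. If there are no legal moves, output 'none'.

(2,1): flips 1 -> legal
(2,2): flips 1 -> legal
(2,3): flips 1 -> legal
(2,4): flips 1 -> legal
(2,5): flips 1 -> legal
(3,1): no bracket -> illegal
(3,5): no bracket -> illegal
(4,0): no bracket -> illegal
(4,1): flips 1 -> legal
(4,5): no bracket -> illegal
(5,0): no bracket -> illegal
(5,2): no bracket -> illegal
(5,3): no bracket -> illegal
(6,0): no bracket -> illegal
(6,1): no bracket -> illegal
(6,2): no bracket -> illegal

Answer: (2,1) (2,2) (2,3) (2,4) (2,5) (4,1)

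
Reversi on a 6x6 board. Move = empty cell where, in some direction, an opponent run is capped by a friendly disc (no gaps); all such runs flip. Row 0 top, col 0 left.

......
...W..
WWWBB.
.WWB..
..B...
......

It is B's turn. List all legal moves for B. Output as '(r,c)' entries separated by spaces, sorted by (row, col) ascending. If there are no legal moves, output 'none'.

Answer: (0,2) (0,3) (1,1) (1,2) (3,0) (4,1)

Derivation:
(0,2): flips 1 -> legal
(0,3): flips 1 -> legal
(0,4): no bracket -> illegal
(1,0): no bracket -> illegal
(1,1): flips 1 -> legal
(1,2): flips 2 -> legal
(1,4): no bracket -> illegal
(3,0): flips 2 -> legal
(4,0): no bracket -> illegal
(4,1): flips 1 -> legal
(4,3): no bracket -> illegal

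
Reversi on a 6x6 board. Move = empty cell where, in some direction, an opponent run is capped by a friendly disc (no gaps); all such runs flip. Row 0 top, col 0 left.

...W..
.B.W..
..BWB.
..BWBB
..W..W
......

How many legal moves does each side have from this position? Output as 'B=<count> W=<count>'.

Answer: B=8 W=7

Derivation:
-- B to move --
(0,2): flips 1 -> legal
(0,4): flips 1 -> legal
(1,2): flips 1 -> legal
(1,4): flips 1 -> legal
(3,1): no bracket -> illegal
(4,1): no bracket -> illegal
(4,3): no bracket -> illegal
(4,4): flips 1 -> legal
(5,1): flips 2 -> legal
(5,2): flips 1 -> legal
(5,3): no bracket -> illegal
(5,4): no bracket -> illegal
(5,5): flips 1 -> legal
B mobility = 8
-- W to move --
(0,0): flips 2 -> legal
(0,1): no bracket -> illegal
(0,2): no bracket -> illegal
(1,0): no bracket -> illegal
(1,2): flips 2 -> legal
(1,4): no bracket -> illegal
(1,5): flips 1 -> legal
(2,0): no bracket -> illegal
(2,1): flips 1 -> legal
(2,5): flips 2 -> legal
(3,1): flips 2 -> legal
(4,1): flips 1 -> legal
(4,3): no bracket -> illegal
(4,4): no bracket -> illegal
W mobility = 7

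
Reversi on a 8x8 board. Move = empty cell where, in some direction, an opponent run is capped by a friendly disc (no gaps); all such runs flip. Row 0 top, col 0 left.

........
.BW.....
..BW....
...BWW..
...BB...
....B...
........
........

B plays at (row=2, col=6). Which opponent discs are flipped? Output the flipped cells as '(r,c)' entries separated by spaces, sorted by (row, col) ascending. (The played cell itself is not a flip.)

Answer: (3,5)

Derivation:
Dir NW: first cell '.' (not opp) -> no flip
Dir N: first cell '.' (not opp) -> no flip
Dir NE: first cell '.' (not opp) -> no flip
Dir W: first cell '.' (not opp) -> no flip
Dir E: first cell '.' (not opp) -> no flip
Dir SW: opp run (3,5) capped by B -> flip
Dir S: first cell '.' (not opp) -> no flip
Dir SE: first cell '.' (not opp) -> no flip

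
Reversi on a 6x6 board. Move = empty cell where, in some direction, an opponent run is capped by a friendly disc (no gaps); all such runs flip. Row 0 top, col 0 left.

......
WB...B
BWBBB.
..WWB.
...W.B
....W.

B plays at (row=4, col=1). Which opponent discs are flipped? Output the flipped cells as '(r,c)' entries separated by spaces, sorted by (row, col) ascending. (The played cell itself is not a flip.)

Dir NW: first cell '.' (not opp) -> no flip
Dir N: first cell '.' (not opp) -> no flip
Dir NE: opp run (3,2) capped by B -> flip
Dir W: first cell '.' (not opp) -> no flip
Dir E: first cell '.' (not opp) -> no flip
Dir SW: first cell '.' (not opp) -> no flip
Dir S: first cell '.' (not opp) -> no flip
Dir SE: first cell '.' (not opp) -> no flip

Answer: (3,2)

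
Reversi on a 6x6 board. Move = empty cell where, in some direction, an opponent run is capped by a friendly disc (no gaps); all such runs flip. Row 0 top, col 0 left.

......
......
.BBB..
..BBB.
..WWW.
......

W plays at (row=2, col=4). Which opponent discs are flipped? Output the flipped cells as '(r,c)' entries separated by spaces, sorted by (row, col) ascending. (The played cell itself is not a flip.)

Dir NW: first cell '.' (not opp) -> no flip
Dir N: first cell '.' (not opp) -> no flip
Dir NE: first cell '.' (not opp) -> no flip
Dir W: opp run (2,3) (2,2) (2,1), next='.' -> no flip
Dir E: first cell '.' (not opp) -> no flip
Dir SW: opp run (3,3) capped by W -> flip
Dir S: opp run (3,4) capped by W -> flip
Dir SE: first cell '.' (not opp) -> no flip

Answer: (3,3) (3,4)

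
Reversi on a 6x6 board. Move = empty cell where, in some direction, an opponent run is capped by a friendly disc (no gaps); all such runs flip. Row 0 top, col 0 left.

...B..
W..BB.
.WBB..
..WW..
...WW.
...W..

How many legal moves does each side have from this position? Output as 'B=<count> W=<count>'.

-- B to move --
(0,0): no bracket -> illegal
(0,1): no bracket -> illegal
(1,1): no bracket -> illegal
(1,2): no bracket -> illegal
(2,0): flips 1 -> legal
(2,4): no bracket -> illegal
(3,0): no bracket -> illegal
(3,1): no bracket -> illegal
(3,4): no bracket -> illegal
(3,5): no bracket -> illegal
(4,1): flips 1 -> legal
(4,2): flips 1 -> legal
(4,5): no bracket -> illegal
(5,2): no bracket -> illegal
(5,4): no bracket -> illegal
(5,5): flips 2 -> legal
B mobility = 4
-- W to move --
(0,2): no bracket -> illegal
(0,4): no bracket -> illegal
(0,5): flips 2 -> legal
(1,1): flips 1 -> legal
(1,2): flips 1 -> legal
(1,5): no bracket -> illegal
(2,4): flips 2 -> legal
(2,5): no bracket -> illegal
(3,1): no bracket -> illegal
(3,4): no bracket -> illegal
W mobility = 4

Answer: B=4 W=4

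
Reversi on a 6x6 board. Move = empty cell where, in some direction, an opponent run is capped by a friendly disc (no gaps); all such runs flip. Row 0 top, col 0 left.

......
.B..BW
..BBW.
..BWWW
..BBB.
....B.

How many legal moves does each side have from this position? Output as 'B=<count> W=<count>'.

Answer: B=2 W=10

Derivation:
-- B to move --
(0,4): no bracket -> illegal
(0,5): no bracket -> illegal
(1,3): no bracket -> illegal
(2,5): flips 2 -> legal
(4,5): flips 1 -> legal
B mobility = 2
-- W to move --
(0,0): flips 2 -> legal
(0,1): no bracket -> illegal
(0,2): no bracket -> illegal
(0,3): no bracket -> illegal
(0,4): flips 1 -> legal
(0,5): no bracket -> illegal
(1,0): no bracket -> illegal
(1,2): flips 1 -> legal
(1,3): flips 2 -> legal
(2,0): no bracket -> illegal
(2,1): flips 2 -> legal
(2,5): no bracket -> illegal
(3,1): flips 1 -> legal
(4,1): no bracket -> illegal
(4,5): no bracket -> illegal
(5,1): flips 1 -> legal
(5,2): flips 1 -> legal
(5,3): flips 2 -> legal
(5,5): flips 1 -> legal
W mobility = 10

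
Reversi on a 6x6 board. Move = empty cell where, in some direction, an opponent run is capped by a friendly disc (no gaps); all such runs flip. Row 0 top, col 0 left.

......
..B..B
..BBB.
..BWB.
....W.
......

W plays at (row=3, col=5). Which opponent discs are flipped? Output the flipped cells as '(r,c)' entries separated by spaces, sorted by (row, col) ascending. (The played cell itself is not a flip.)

Dir NW: opp run (2,4), next='.' -> no flip
Dir N: first cell '.' (not opp) -> no flip
Dir NE: edge -> no flip
Dir W: opp run (3,4) capped by W -> flip
Dir E: edge -> no flip
Dir SW: first cell 'W' (not opp) -> no flip
Dir S: first cell '.' (not opp) -> no flip
Dir SE: edge -> no flip

Answer: (3,4)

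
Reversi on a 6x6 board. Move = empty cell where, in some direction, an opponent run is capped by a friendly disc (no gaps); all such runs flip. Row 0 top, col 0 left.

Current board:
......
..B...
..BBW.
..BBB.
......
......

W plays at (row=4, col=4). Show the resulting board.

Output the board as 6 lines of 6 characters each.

Place W at (4,4); scan 8 dirs for brackets.
Dir NW: opp run (3,3) (2,2), next='.' -> no flip
Dir N: opp run (3,4) capped by W -> flip
Dir NE: first cell '.' (not opp) -> no flip
Dir W: first cell '.' (not opp) -> no flip
Dir E: first cell '.' (not opp) -> no flip
Dir SW: first cell '.' (not opp) -> no flip
Dir S: first cell '.' (not opp) -> no flip
Dir SE: first cell '.' (not opp) -> no flip
All flips: (3,4)

Answer: ......
..B...
..BBW.
..BBW.
....W.
......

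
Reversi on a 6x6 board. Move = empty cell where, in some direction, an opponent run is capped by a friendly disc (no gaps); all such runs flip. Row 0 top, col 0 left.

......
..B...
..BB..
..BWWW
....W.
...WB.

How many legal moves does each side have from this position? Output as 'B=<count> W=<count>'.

Answer: B=5 W=5

Derivation:
-- B to move --
(2,4): flips 2 -> legal
(2,5): no bracket -> illegal
(4,2): no bracket -> illegal
(4,3): flips 1 -> legal
(4,5): flips 1 -> legal
(5,2): flips 1 -> legal
(5,5): flips 2 -> legal
B mobility = 5
-- W to move --
(0,1): flips 2 -> legal
(0,2): no bracket -> illegal
(0,3): no bracket -> illegal
(1,1): flips 1 -> legal
(1,3): flips 1 -> legal
(1,4): no bracket -> illegal
(2,1): no bracket -> illegal
(2,4): no bracket -> illegal
(3,1): flips 1 -> legal
(4,1): no bracket -> illegal
(4,2): no bracket -> illegal
(4,3): no bracket -> illegal
(4,5): no bracket -> illegal
(5,5): flips 1 -> legal
W mobility = 5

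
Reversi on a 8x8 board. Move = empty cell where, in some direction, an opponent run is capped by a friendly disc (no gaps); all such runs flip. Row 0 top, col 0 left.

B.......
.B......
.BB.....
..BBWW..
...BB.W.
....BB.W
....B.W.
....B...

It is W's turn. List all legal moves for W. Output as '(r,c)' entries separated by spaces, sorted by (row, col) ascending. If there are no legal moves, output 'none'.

(0,1): no bracket -> illegal
(0,2): no bracket -> illegal
(1,0): no bracket -> illegal
(1,2): no bracket -> illegal
(1,3): no bracket -> illegal
(2,0): no bracket -> illegal
(2,3): no bracket -> illegal
(2,4): no bracket -> illegal
(3,0): no bracket -> illegal
(3,1): flips 2 -> legal
(4,1): no bracket -> illegal
(4,2): no bracket -> illegal
(4,5): no bracket -> illegal
(5,2): flips 1 -> legal
(5,3): flips 1 -> legal
(5,6): no bracket -> illegal
(6,3): no bracket -> illegal
(6,5): no bracket -> illegal
(7,3): flips 2 -> legal
(7,5): no bracket -> illegal

Answer: (3,1) (5,2) (5,3) (7,3)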